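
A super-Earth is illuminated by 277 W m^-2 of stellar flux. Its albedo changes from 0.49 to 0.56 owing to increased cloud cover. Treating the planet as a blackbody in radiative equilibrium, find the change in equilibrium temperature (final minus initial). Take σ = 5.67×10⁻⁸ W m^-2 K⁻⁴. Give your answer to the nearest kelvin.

-6 K

Before: T₁ = [277.0·0.51/(4σ)]^(1/4) = 158.0 K.
Final:   T₂ = [S(1−0.56)/(4σ)]^(1/4) = 152.3 K.
ΔT = T₂ − T₁ = -5.725 K.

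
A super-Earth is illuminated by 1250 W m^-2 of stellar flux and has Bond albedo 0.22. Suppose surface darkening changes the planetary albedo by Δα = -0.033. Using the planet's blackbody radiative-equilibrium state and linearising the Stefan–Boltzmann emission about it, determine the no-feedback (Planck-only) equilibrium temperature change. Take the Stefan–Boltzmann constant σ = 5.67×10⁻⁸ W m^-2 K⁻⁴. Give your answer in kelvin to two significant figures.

Unperturbed T_e = [1250·(1−0.22)/(4σ)]^¼ = 256.1 K.
The change in absorbed flux is Δ[S(1−α)/4] = −SΔα/4 = 10.31 W m^-2.
Planck response: λ_P = 4σT_e³ = 4·5.67×10⁻⁸·(256.1)³ = 3.808 W m^-2/K.
Hence the no-feedback warming is ΔF/(4σT_e³) = 2.71 K.

2.7 K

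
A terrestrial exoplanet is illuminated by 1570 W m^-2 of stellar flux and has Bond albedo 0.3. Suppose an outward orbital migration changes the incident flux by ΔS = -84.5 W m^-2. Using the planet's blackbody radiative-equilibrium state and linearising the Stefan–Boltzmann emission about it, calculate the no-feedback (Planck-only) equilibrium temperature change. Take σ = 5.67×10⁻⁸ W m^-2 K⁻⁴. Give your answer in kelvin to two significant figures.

Reference equilibrium: T_e = [S(1−α)/(4σ)]^(1/4) = 263.8 K.
TOA radiative forcing: ΔF = (1−α)ΔS/4 = 0.7·(-84.5)/4 = -14.79 W m^-2.
Planck response: λ_P = 4σT_e³ = 4·5.67×10⁻⁸·(263.8)³ = 4.165 W m^-2/K.
Hence the no-feedback warming is ΔF/(4σT_e³) = -3.55 K.

-3.6 K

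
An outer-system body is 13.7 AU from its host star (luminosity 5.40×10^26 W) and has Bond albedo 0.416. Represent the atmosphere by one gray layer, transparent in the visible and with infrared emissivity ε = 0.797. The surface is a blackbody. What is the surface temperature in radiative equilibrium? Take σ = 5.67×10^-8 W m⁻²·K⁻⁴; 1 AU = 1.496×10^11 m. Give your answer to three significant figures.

Orbital distance: d = 13.7 AU = 2.050×10^12 m.
Spreading L over a sphere of radius d: S = 5.40×10^26/(4π·2.05×10^12²) = 10.23 W m⁻².
The planet radiates to space at T_e = [S(1−α)/(4σ)]^(1/4) = 71.64 K.
For a single slab of emissivity ε, T_s⁴ = 2T_e⁴/(2−ε); thus T_s = 71.64·(1.663)^(1/4) = 81.35 K.

81.3 K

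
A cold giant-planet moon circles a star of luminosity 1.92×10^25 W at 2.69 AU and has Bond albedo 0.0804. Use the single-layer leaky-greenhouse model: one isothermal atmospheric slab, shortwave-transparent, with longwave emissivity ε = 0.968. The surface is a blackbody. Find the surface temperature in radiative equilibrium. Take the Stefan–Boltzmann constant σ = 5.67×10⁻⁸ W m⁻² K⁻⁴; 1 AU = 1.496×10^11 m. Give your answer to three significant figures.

92.8 K

Orbital distance: d = 2.69 AU = 4.024×10^11 m.
Flux at the orbit: S = L/(4πd²) = 1.92×10^25/(4π·(4.02×10^11)²) = 9.435 W m⁻².
The planet radiates to space at T_e = [S(1−α)/(4σ)]^(1/4) = 78.64 K.
The surface balance (absorbed SW + ε·downward IR = σT_s⁴) with T_a⁴ = T_s⁴/2 reduces to T_s = T_e·[2/(2−ε)]^¼ = 92.79 K.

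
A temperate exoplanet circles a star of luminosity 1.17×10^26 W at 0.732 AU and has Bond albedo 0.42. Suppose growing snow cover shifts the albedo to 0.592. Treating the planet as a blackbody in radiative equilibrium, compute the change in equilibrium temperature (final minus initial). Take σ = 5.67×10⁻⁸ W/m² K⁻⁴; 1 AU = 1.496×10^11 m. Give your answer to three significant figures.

-17.8 K

d = 0.732 × 1.496×10^11 m = 1.095×10^11 m.
S = L/(4πd²) = 776.4 W/m².
Before: T₁ = [776.4·0.58/(4σ)]^(1/4) = 211.1 K.
With α = 0.592, T₂ = 193.3 K.
ΔT = T₂ − T₁ = -17.77 K.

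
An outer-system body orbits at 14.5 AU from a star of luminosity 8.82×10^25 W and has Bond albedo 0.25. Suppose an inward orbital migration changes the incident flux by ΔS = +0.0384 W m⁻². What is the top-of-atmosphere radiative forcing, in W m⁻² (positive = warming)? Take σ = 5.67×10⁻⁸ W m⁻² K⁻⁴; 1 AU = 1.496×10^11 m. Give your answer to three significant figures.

0.00720 W m⁻²

d = 14.5 × 1.496×10^11 m = 2.169×10^12 m.
Spreading L over a sphere of radius d: S = 8.82×10^25/(4π·2.17×10^12²) = 1.492 W m⁻².
Only a fraction (1−α) is absorbed and it's spread over 4πR², so ΔF = (1−α)ΔS/4 = 0.007200 W m⁻².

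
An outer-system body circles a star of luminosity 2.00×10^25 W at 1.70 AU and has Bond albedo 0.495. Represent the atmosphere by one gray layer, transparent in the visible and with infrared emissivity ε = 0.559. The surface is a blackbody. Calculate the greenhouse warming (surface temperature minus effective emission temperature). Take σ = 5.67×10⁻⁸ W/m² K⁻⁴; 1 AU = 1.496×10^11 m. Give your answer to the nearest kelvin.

Orbital distance: d = 1.70 AU = 2.543×10^11 m.
Flux at the orbit: S = L/(4πd²) = 2.00×10^25/(4π·(2.54×10^11)²) = 24.61 W/m².
The planet radiates to space at T_e = [S(1−α)/(4σ)]^(1/4) = 86.04 K.
The surface balance (absorbed SW + ε·downward IR = σT_s⁴) with T_a⁴ = T_s⁴/2 reduces to T_s = T_e·[2/(2−ε)]^¼ = 93.38 K.
T_s − T_e = 93.38 − 86.04 = 7.348 K.

7 kelvin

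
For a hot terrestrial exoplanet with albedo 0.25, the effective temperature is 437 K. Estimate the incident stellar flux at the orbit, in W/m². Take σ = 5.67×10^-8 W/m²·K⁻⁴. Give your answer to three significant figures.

11000 W/m²

From S(1−α)/4 = σT⁴: S = 4σT⁴/(1−α).
σT⁴ = 5.67×10⁻⁸·(437)⁴ = 2068 W/m².
So S = 4×2068/(1−0.25) = 11030 W/m².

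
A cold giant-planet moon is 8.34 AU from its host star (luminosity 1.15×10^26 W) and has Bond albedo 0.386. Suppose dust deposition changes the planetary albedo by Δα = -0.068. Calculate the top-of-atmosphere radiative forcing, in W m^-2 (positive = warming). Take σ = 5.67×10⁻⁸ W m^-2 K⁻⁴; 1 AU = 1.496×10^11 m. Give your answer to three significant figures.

d = 8.34 × 1.496×10^11 m = 1.248×10^12 m.
Flux at the orbit: S = L/(4πd²) = 1.15×10^26/(4π·(1.25×10^12)²) = 5.879 W m^-2.
The change in absorbed flux is Δ[S(1−α)/4] = −SΔα/4 = 0.09994 W m^-2.

0.0999 W m^-2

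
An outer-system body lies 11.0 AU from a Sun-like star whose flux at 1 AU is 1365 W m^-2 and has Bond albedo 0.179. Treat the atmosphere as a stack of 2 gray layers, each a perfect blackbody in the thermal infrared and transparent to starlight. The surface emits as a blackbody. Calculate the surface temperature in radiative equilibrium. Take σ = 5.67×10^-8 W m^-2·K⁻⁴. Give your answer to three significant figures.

105 K

By the inverse-square law, S = 1365/11.0² = 11.28 W m^-2.
The effective emission temperature is T_e = [S(1−α)/(4σ)]^¼ = 79.94 K.
Layer-by-layer balance gives σT_s⁴ = (N+1)σT_e⁴, so T_s = 3^¼·79.94 = 105.2 K.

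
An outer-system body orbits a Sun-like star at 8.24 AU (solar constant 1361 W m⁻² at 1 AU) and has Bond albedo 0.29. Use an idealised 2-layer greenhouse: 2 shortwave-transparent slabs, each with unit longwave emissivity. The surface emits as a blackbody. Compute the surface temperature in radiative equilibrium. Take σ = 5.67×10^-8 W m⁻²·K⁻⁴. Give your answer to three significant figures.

117 kelvin

Irradiance scales as 1/d², so S = 1361 W m⁻² × (1/8.24)² = 20.04 W m⁻².
Top-of-atmosphere balance: σT_e⁴ = S(1−α)/4 = 3.558 W m⁻² → T_e = 89.00 K.
With N = 2 opaque layers, T_s = (N+1)^(1/4)·T_e = 3^(1/4)·89.00 = 117.1 K.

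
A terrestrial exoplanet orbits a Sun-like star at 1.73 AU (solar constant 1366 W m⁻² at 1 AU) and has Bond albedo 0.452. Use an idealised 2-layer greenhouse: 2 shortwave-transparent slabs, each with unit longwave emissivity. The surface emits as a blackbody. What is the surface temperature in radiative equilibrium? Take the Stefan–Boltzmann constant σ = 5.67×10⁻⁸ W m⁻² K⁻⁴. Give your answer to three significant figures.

240 K

Flux at the orbit: S = 1366/(1.73)² = 456.4 W m⁻².
Top-of-atmosphere balance: σT_e⁴ = S(1−α)/4 = 62.53 W m⁻² → T_e = 182.2 K.
With N = 2 opaque layers, T_s = (N+1)^(1/4)·T_e = 3^(1/4)·182.2 = 239.8 K.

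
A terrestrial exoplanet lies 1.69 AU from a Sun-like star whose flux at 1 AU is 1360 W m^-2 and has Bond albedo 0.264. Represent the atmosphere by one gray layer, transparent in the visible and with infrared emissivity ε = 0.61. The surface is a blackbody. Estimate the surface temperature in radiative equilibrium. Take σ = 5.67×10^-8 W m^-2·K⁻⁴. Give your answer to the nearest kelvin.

Irradiance scales as 1/d², so S = 1360 W m^-2 × (1/1.69)² = 476.2 W m^-2.
Effective emission temperature (TOA balance): σT_e⁴ = S(1−α)/4 = 87.62 W m^-2 → T_e = 198.3 K.
For a single slab of emissivity ε, T_s⁴ = 2T_e⁴/(2−ε); thus T_s = 198.3·(1.439)^(1/4) = 217.1 K.

217 K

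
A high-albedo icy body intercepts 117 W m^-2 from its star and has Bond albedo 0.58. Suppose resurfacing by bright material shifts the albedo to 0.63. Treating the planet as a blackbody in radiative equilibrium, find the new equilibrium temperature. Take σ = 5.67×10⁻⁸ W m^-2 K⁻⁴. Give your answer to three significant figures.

118 K

New equilibrium: T₂ = [(1−0.63)·117.0/(4σ)]^(1/4) = 117.5 K.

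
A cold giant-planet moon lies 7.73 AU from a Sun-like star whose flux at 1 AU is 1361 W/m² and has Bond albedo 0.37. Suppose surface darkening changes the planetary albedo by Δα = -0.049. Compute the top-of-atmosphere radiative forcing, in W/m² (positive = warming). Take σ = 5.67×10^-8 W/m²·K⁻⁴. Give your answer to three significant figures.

Irradiance scales as 1/d², so S = 1361 W/m² × (1/7.73)² = 22.78 W/m².
TOA radiative forcing: ΔF = −S·Δα/4 = −22.78·(-0.049)/4 = 0.2790 W/m².

0.279 W/m²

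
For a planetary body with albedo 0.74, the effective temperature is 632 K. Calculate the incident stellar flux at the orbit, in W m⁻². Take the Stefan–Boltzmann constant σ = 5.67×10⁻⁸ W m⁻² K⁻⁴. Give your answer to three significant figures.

From S(1−α)/4 = σT⁴: S = 4σT⁴/(1−α).
σT⁴ = 5.67×10⁻⁸·(632)⁴ = 9046 W m⁻².
S = 4·9046/0.26 = 1.392×10^5 W m⁻².

1.39×10^5 W m⁻²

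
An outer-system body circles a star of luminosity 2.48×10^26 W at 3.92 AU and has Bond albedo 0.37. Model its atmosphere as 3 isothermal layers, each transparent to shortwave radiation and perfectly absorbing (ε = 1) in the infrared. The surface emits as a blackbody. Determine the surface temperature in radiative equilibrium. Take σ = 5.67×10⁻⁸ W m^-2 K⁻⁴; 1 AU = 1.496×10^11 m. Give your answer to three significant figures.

159 K

Orbital distance: d = 3.92 AU = 5.864×10^11 m.
Flux at the orbit: S = L/(4πd²) = 2.48×10^26/(4π·(5.86×10^11)²) = 57.39 W m^-2.
OLR = S(1−α)/4 = 9.038 W m^-2; the top layer radiates at T_e = 112.4 K.
Layer-by-layer balance gives σT_s⁴ = (N+1)σT_e⁴, so T_s = 4^¼·112.4 = 158.9 K.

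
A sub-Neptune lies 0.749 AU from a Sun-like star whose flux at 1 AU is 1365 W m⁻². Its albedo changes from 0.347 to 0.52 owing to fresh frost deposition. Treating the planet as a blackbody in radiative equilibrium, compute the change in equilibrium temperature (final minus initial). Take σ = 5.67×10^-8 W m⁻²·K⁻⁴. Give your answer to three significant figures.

By the inverse-square law, S = 1365/0.749² = 2433 W m⁻².
With α = 0.347, T₁ = 289.3 K.
After:  T₂ = [2433·0.48/(4σ)]^(1/4) = 267.9 K.
ΔT = T₂ − T₁ = -21.43 K.

-21.4 K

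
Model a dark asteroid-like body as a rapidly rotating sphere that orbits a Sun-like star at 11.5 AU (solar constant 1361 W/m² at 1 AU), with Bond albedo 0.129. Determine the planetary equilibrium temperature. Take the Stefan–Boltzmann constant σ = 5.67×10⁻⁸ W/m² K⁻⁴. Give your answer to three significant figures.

79.3 K

Irradiance scales as 1/d², so S = 1361 W/m² × (1/11.5)² = 10.29 W/m².
Averaging over the sphere, the absorbed flux is S(1−α)/4 = 2.241 W/m².
Set σT⁴ = 2.241 → T = (2.241/σ)^(1/4) = 79.29 K.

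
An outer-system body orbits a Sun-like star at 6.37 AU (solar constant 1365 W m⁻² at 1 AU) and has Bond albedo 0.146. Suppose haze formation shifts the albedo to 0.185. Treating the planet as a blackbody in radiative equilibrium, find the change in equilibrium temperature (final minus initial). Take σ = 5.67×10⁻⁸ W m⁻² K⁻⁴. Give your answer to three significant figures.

-1.23 kelvin

Flux at the orbit: S = 1365/(6.37)² = 33.64 W m⁻².
Initial: T₁ = [S(1−0.146)/(4σ)]^(1/4) = 106.1 K.
Final:   T₂ = [S(1−0.185)/(4σ)]^(1/4) = 104.9 K.
Change: 104.9 − 106.1 = -1.233 K.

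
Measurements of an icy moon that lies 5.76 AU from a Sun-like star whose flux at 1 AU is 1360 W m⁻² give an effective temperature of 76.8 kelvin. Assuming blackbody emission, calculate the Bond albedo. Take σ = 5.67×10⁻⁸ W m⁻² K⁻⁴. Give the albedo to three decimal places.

0.808

Irradiance scales as 1/d², so S = 1360 W m⁻² × (1/5.76)² = 40.99 W m⁻².
Energy balance: S(1−α)/4 = σT⁴, so 1−α = 4σT⁴/S.
σT⁴ = 1.973 W m⁻², so 4σT⁴ = 7.890 W m⁻².
Hence α = 1 − 7.890/40.99 = 0.8075.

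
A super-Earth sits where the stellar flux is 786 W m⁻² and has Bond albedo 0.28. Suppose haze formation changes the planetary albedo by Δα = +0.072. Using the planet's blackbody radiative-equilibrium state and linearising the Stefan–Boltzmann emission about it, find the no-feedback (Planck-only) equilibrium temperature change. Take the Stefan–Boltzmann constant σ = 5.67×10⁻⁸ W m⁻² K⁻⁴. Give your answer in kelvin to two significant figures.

Reference equilibrium: T_e = [S(1−α)/(4σ)]^(1/4) = 223.5 K.
ΔF = −(S/4)Δα = −(786.0/4)×(+0.072) = -14.15 W m⁻².
Planck response: λ_P = 4σT_e³ = 4·5.67×10⁻⁸·(223.5)³ = 2.532 W m⁻²/K.
So ΔT₀ = -14.15/2.532 = -5.59 K.

-5.6 K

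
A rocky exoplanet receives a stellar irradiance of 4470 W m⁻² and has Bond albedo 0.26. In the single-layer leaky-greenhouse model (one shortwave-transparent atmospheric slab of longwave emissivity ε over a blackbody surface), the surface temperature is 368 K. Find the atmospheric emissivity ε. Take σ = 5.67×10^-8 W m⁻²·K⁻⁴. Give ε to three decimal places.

TOA balance gives T_e = 347.5 K.
Since (2−ε)/2 = (T_e/T_s)⁴ = 0.7953, ε = 0.4095.

0.409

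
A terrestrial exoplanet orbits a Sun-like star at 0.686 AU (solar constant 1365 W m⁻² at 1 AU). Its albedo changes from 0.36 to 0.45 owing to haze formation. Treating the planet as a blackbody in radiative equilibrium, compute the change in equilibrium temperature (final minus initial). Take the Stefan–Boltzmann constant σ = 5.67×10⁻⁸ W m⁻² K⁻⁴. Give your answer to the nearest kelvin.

Irradiance scales as 1/d², so S = 1365 W m⁻² × (1/0.686)² = 2901 W m⁻².
With α = 0.36, T₁ = 300.8 K.
Final:   T₂ = [S(1−0.45)/(4σ)]^(1/4) = 289.6 K.
ΔT = T₂ − T₁ = -11.18 K.

-11 K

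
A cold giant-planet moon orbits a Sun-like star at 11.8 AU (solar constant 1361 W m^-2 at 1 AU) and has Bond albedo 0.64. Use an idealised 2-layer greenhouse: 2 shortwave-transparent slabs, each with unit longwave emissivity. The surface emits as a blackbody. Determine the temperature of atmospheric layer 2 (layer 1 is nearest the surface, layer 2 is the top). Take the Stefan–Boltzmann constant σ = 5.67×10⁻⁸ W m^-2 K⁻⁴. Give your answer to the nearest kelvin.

63 K

Flux at the orbit: S = 1361/(11.8)² = 9.774 W m^-2.
The effective emission temperature is T_e = [S(1−α)/(4σ)]^¼ = 62.76 K.
In the N-layer model, layer k (counted from the surface) has T_k = (N+1−k)^(1/4)·T_e.
With k = 2: T_2 = (2+1−2)^¼·62.76 K = 62.76 K.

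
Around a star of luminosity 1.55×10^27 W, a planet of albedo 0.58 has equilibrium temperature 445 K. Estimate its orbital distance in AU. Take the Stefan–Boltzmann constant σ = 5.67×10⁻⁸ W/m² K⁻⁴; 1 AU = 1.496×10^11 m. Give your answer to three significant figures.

Required flux: S = 4σT⁴/(1−α) = 21180 W/m².
From L = 4πd²S, d = √(1.55×10^27/(4π·21180)) = 7.632×10^10 m = 0.5102 AU.

0.510 AU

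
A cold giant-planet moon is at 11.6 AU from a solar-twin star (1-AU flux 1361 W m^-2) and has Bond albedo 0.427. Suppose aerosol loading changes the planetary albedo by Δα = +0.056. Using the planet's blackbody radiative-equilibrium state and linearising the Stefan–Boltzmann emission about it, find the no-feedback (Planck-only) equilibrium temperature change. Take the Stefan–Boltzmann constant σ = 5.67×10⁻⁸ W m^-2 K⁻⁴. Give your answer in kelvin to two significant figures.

-1.7 K

Flux at the orbit: S = 1361/(11.6)² = 10.11 W m^-2.
Unperturbed T_e = [10.11·(1−0.427)/(4σ)]^¼ = 71.10 K.
The change in absorbed flux is Δ[S(1−α)/4] = −SΔα/4 = -0.1416 W m^-2.
The Planck feedback parameter is 4σT_e³ = 0.08151 W m^-2/K.
Hence the no-feedback warming is ΔF/(4σT_e³) = -1.74 K.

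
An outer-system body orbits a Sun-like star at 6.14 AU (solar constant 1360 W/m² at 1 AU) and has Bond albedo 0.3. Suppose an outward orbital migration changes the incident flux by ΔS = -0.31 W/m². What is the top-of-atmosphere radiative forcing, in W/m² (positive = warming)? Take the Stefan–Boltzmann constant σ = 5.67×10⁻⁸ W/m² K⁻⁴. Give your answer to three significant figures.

Flux at the orbit: S = 1360/(6.14)² = 36.07 W/m².
Only a fraction (1−α) is absorbed and it's spread over 4πR², so ΔF = (1−α)ΔS/4 = -0.05425 W/m².

-0.0542 W/m²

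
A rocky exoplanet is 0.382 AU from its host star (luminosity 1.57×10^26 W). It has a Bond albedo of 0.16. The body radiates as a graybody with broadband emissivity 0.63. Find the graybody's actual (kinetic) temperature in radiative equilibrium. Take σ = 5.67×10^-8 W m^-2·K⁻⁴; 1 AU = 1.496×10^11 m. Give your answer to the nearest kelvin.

387 kelvin

d = 0.382 × 1.496×10^11 m = 5.715×10^10 m.
Flux at the orbit: S = L/(4πd²) = 1.57×10^26/(4π·(5.71×10^10)²) = 3826 W m^-2.
Absorbed flux (global mean): S(1−α)/4 = 3826·0.84/4 = 803.4 W m^-2.
Equating to εσT⁴ with ε = 0.63: T = (803.4/0.63σ)^(1/4) = 387.3 K.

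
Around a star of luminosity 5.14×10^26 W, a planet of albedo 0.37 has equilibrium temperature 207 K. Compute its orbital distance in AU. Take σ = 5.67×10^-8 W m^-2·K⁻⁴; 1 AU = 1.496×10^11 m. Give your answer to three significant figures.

The flux needed for this T is 4σT⁴/(1−0.37) = 661.0 W m^-2.
From L = 4πd²S, d = √(5.14×10^26/(4π·661.0)) = 2.488×10^11 m = 1.663 AU.

1.66 AU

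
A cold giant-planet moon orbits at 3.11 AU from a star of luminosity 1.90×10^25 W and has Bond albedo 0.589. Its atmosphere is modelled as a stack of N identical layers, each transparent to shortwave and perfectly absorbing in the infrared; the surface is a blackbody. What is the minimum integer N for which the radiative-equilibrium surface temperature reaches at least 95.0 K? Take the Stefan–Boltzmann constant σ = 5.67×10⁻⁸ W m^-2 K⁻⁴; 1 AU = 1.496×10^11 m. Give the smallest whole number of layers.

6

d = 3.11 × 1.496×10^11 m = 4.653×10^11 m.
S = L/(4πd²) = 6.985 W m^-2.
The effective emission temperature is T_e = [S(1−α)/(4σ)]^¼ = 59.65 K.
Since T_s⁴ = (N+1)T_e⁴, we need N ≥ (T_s/T_e)⁴ − 1 = 5.435.
Rounding up, N = 6.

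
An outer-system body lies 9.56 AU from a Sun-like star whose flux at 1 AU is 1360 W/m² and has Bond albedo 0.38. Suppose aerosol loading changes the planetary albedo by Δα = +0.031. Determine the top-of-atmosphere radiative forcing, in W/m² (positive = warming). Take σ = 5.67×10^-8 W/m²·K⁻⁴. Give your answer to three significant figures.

-0.115 W/m²

By the inverse-square law, S = 1360/9.56² = 14.88 W/m².
ΔF = −(S/4)Δα = −(14.88/4)×(+0.031) = -0.1153 W/m².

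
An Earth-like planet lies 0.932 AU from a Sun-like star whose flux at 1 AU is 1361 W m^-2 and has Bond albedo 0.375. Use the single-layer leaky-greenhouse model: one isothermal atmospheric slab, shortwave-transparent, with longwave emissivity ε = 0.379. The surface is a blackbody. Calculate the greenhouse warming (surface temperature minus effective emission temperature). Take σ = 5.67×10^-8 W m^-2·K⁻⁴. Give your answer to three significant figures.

Irradiance scales as 1/d², so S = 1361 W m^-2 × (1/0.932)² = 1567 W m^-2.
Effective emission temperature (TOA balance): σT_e⁴ = S(1−α)/4 = 244.8 W m^-2 → T_e = 256.3 K.
For a single slab of emissivity ε, T_s⁴ = 2T_e⁴/(2−ε); thus T_s = 256.3·(1.234)^(1/4) = 270.2 K.
The atmosphere warms the surface by 13.82 K.

13.8 kelvin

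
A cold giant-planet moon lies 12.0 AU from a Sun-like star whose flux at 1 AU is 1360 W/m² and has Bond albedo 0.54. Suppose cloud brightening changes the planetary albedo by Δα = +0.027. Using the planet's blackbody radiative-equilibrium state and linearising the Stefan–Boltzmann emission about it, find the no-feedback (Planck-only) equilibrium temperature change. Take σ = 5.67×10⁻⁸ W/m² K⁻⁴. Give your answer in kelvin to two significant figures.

By the inverse-square law, S = 1360/12.0² = 9.444 W/m².
Unperturbed T_e = [9.444·(1−0.54)/(4σ)]^¼ = 66.16 K.
ΔF = −(S/4)Δα = −(9.444/4)×(+0.027) = -0.06375 W/m².
Planck response: λ_P = 4σT_e³ = 4·5.67×10⁻⁸·(66.16)³ = 0.06567 W/m²/K.
ΔT₀ = ΔF/λ_P = -0.06375/0.06567 = -0.971 K.

-0.97 kelvin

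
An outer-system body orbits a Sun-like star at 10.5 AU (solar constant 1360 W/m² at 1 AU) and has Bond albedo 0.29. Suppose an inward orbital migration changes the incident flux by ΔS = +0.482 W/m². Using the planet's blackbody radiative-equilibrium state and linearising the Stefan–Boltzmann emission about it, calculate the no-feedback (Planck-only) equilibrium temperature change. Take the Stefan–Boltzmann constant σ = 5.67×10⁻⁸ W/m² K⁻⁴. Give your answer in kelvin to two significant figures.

0.77 K

Flux at the orbit: S = 1360/(10.5)² = 12.34 W/m².
Reference equilibrium: T_e = [S(1−α)/(4σ)]^(1/4) = 78.83 K.
TOA radiative forcing: ΔF = (1−α)ΔS/4 = 0.71·(+0.482)/4 = 0.08555 W/m².
The Planck feedback parameter is 4σT_e³ = 0.1111 W/m²/K.
So ΔT₀ = 0.08555/0.1111 = 0.770 K.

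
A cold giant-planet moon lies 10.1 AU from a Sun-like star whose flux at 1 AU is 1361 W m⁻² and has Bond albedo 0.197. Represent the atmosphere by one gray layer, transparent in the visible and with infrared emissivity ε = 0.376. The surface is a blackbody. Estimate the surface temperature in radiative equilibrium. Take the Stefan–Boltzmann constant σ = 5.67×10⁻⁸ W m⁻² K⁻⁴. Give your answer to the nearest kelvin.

87 kelvin

By the inverse-square law, S = 1361/10.1² = 13.34 W m⁻².
Effective emission temperature (TOA balance): σT_e⁴ = S(1−α)/4 = 2.678 W m⁻² → T_e = 82.90 K.
Surface balance with a leaky layer gives σT_s⁴ = σT_e⁴·2/(2−ε), so T_s = T_e·[2/(2−0.376)]^(1/4) = 87.33 K.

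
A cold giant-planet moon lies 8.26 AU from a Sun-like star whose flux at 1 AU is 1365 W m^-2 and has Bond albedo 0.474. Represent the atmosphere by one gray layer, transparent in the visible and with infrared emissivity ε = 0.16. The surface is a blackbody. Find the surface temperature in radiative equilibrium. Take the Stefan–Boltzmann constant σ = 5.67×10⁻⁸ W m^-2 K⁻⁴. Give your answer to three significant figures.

Flux at the orbit: S = 1365/(8.26)² = 20.01 W m^-2.
At the top of the atmosphere, σT_e⁴ = S(1−α)/4 = 2.631 W m^-2, giving T_e = 82.53 K.
The surface balance (absorbed SW + ε·downward IR = σT_s⁴) with T_a⁴ = T_s⁴/2 reduces to T_s = T_e·[2/(2−ε)]^¼ = 84.27 K.

84.3 K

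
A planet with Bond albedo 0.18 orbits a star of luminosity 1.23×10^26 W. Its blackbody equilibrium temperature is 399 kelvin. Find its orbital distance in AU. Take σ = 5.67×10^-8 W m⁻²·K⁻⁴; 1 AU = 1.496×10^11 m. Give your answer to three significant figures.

The flux needed for this T is 4σT⁴/(1−0.18) = 7010 W m⁻².
Then d = [L/(4πS)]^(1/2) = 3.737×10^10 m, i.e. 0.2498 AU.

0.250 AU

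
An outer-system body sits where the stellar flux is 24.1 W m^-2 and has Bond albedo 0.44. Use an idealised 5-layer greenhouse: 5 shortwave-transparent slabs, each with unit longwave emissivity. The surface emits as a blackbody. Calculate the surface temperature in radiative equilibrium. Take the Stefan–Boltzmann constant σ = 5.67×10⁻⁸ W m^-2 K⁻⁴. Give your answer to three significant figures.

The effective emission temperature is T_e = [S(1−α)/(4σ)]^¼ = 87.83 K.
Layer-by-layer balance gives σT_s⁴ = (N+1)σT_e⁴, so T_s = 6^¼·87.83 = 137.5 K.

137 K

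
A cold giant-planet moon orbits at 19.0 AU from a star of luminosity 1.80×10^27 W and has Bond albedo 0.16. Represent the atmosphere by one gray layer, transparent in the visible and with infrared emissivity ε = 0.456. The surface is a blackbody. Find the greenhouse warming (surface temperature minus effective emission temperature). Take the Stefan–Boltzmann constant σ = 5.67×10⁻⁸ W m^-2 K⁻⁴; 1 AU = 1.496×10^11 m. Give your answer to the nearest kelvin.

Orbital distance: d = 19.0 AU = 2.842×10^12 m.
S = L/(4πd²) = 17.73 W m^-2.
The planet radiates to space at T_e = [S(1−α)/(4σ)]^(1/4) = 90.02 K.
The surface balance (absorbed SW + ε·downward IR = σT_s⁴) with T_a⁴ = T_s⁴/2 reduces to T_s = T_e·[2/(2−ε)]^¼ = 96.03 K.
The atmosphere warms the surface by 6.016 K.

6 K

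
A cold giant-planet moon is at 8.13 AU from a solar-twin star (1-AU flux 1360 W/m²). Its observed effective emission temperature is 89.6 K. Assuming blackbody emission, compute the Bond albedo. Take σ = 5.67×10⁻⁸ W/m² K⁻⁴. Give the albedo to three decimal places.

By the inverse-square law, S = 1360/8.13² = 20.58 W/m².
Rearranging the radiative balance, α = 1 − 4σT⁴/S.
σT⁴ = 3.654 W/m², so 4σT⁴ = 14.62 W/m².
1−α = 14.62/20.58 = 0.7104, so α = 0.2896.

0.290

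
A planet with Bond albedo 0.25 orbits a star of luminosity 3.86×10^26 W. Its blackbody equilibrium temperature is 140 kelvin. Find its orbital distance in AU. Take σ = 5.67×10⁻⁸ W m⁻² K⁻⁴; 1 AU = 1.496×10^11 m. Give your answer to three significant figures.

Energy balance gives S = 4σT⁴/(1−α) = 116.2 W m⁻².
Then d = [L/(4πS)]^(1/2) = 5.142×10^11 m, i.e. 3.437 AU.

3.44 AU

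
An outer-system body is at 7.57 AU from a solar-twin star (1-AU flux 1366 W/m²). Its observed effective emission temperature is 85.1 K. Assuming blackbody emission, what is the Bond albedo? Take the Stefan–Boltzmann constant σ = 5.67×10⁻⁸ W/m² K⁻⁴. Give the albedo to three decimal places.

0.501

Irradiance scales as 1/d², so S = 1366 W/m² × (1/7.57)² = 23.84 W/m².
From σT⁴ = S(1−α)/4 we invert for α: 1−α = 4σT⁴/S.
σT⁴ = 2.974 W/m², so 4σT⁴ = 11.89 W/m².
1−α = 11.89/23.84 = 0.4990, so α = 0.5010.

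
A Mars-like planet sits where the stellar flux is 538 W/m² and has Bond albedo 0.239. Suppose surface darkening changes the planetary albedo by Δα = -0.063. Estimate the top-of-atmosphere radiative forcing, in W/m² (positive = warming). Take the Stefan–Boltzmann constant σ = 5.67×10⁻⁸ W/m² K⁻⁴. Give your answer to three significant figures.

8.47 W/m²

ΔF = −(S/4)Δα = −(538.0/4)×(-0.063) = 8.473 W/m².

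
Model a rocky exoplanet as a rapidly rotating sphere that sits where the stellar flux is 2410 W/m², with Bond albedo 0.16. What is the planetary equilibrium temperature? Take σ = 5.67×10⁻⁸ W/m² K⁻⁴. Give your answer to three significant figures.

307 K

The planet absorbs (1−α)S over its disc πR² and re-emits over 4πR², so the mean absorbed flux is (1−0.16)·2410/4 = 506.1 W/m².
Balancing against σT⁴: T = (506.1/5.67×10⁻⁸)^(1/4) = 307.4 K.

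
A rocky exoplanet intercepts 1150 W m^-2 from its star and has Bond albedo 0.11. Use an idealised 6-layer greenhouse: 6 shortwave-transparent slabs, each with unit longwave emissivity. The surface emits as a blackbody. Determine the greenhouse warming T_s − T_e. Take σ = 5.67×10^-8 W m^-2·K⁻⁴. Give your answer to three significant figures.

162 kelvin

The effective emission temperature is T_e = [S(1−α)/(4σ)]^¼ = 259.2 K.
T_s = (N+1)^(1/4)·T_e = 421.6 K.
Warming: T_s − T_e = 162.4 K.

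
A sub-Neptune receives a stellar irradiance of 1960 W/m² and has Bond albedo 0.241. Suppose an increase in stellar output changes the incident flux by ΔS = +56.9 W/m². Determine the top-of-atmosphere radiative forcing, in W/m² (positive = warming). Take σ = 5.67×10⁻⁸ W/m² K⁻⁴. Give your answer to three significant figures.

TOA radiative forcing: ΔF = (1−α)ΔS/4 = 0.759·(+56.9)/4 = 10.80 W/m².

10.8 W/m²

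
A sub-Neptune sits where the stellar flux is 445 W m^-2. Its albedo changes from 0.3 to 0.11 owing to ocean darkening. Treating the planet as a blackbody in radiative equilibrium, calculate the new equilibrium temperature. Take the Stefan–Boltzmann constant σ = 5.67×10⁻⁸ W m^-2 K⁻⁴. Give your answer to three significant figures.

204 K

With the new albedo, S(1−α₂)/4 = 99.01 W m^-2, so T₂ = 204.4 K.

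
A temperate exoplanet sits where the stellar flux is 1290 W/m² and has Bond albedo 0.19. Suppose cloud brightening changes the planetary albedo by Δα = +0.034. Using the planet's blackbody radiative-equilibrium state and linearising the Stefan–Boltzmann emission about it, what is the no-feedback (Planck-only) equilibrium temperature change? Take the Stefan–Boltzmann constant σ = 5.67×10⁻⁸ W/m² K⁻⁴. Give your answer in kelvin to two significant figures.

The baseline emission temperature is T_e = 260.5 K.
ΔF = −(S/4)Δα = −(1290/4)×(+0.034) = -10.97 W/m².
The Planck feedback parameter is 4σT_e³ = 4.011 W/m²/K.
Hence the no-feedback warming is ΔF/(4σT_e³) = -2.73 K.

-2.7 K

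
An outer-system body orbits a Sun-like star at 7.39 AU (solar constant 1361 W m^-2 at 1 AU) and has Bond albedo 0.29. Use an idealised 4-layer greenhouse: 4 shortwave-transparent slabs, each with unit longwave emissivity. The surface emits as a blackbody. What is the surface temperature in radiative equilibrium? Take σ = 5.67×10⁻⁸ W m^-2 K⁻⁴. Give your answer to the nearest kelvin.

Irradiance scales as 1/d², so S = 1361 W m^-2 × (1/7.39)² = 24.92 W m^-2.
The effective emission temperature is T_e = [S(1−α)/(4σ)]^¼ = 93.98 K.
Layer-by-layer balance gives σT_s⁴ = (N+1)σT_e⁴, so T_s = 5^¼·93.98 = 140.5 K.

141 K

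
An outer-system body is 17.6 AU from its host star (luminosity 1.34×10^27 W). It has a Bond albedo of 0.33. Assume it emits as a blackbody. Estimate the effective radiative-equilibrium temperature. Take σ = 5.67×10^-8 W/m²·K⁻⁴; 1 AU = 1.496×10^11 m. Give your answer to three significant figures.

Orbital distance: d = 17.6 AU = 2.633×10^12 m.
S = L/(4πd²) = 15.38 W/m².
Absorbed flux (global mean): S(1−α)/4 = 15.38·0.67/4 = 2.576 W/m².
Set σT⁴ = 2.576 → T = (2.576/σ)^(1/4) = 82.10 K.

82.1 kelvin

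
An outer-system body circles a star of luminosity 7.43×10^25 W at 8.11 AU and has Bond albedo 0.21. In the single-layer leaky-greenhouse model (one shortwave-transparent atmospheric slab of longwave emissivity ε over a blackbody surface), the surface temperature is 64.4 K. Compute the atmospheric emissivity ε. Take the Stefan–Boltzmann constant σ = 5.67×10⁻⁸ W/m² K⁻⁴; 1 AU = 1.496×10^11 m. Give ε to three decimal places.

Orbital distance: d = 8.11 AU = 1.213×10^12 m.
Spreading L over a sphere of radius d: S = 7.43×10^25/(4π·1.21×10^12²) = 4.017 W/m².
First, T_e = [4.017·(1−0.21)/(4σ)]^(1/4) = 61.16 K.
Since (2−ε)/2 = (T_e/T_s)⁴ = 0.8134, ε = 0.3732.

0.373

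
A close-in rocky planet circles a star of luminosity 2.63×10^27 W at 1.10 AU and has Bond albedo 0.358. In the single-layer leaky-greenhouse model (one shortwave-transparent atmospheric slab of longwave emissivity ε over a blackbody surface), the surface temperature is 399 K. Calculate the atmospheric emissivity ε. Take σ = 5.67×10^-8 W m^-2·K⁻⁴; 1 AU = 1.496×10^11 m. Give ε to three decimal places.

d = 1.10 × 1.496×10^11 m = 1.646×10^11 m.
S = L/(4πd²) = 7729 W m^-2.
First, T_e = [7729·(1−0.358)/(4σ)]^(1/4) = 384.6 K.
Inverting T_s⁴ = 2T_e⁴/(2−ε): (T_e/T_s)⁴ = 0.8632, so ε = 2(1 − 0.8632) = 0.2737.

0.274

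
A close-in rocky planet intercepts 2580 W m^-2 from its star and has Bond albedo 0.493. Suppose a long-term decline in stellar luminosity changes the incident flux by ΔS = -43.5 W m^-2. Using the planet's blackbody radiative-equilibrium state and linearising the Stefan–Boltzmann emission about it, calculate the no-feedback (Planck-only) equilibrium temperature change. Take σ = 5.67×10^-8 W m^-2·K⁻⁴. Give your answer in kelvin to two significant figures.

-1.2 K

Reference equilibrium: T_e = [S(1−α)/(4σ)]^(1/4) = 275.6 K.
ΔF = Δ[S(1−α)]/4 = (1−0.493)·-43.5/4 = -5.514 W m^-2.
Linearising σT⁴ gives d(σT⁴)/dT = 4σT_e³ = 4.747 W m^-2 per K.
Hence the no-feedback warming is ΔF/(4σT_e³) = -1.16 K.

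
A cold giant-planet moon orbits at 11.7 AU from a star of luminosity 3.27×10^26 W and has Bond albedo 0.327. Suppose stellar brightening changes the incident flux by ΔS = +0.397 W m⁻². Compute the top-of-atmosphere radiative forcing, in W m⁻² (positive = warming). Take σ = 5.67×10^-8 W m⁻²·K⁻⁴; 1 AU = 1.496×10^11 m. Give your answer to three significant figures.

Orbital distance: d = 11.7 AU = 1.750×10^12 m.
S = L/(4πd²) = 8.494 W m⁻².
Only a fraction (1−α) is absorbed and it's spread over 4πR², so ΔF = (1−α)ΔS/4 = 0.06680 W m⁻².

0.0668 W m⁻²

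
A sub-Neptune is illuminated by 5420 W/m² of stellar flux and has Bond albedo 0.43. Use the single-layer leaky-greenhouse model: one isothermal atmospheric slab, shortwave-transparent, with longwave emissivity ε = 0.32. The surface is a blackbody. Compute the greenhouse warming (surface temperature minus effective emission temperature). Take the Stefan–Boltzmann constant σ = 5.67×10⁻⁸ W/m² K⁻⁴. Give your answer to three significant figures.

The planet radiates to space at T_e = [S(1−α)/(4σ)]^(1/4) = 341.6 K.
For a single slab of emissivity ε, T_s⁴ = 2T_e⁴/(2−ε); thus T_s = 341.6·(1.19)^(1/4) = 356.9 K.
T_s − T_e = 356.9 − 341.6 = 15.22 K.

15.2 kelvin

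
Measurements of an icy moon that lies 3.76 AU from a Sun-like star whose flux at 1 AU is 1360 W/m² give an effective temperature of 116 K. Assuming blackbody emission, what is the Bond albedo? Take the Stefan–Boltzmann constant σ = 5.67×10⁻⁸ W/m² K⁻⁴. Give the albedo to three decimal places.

By the inverse-square law, S = 1360/3.76² = 96.20 W/m².
Energy balance: S(1−α)/4 = σT⁴, so 1−α = 4σT⁴/S.
4σT⁴ = 4·5.67×10⁻⁸·(116)⁴ = 41.07 W/m².
1−α = 41.07/96.20 = 0.4269, so α = 0.5731.

0.573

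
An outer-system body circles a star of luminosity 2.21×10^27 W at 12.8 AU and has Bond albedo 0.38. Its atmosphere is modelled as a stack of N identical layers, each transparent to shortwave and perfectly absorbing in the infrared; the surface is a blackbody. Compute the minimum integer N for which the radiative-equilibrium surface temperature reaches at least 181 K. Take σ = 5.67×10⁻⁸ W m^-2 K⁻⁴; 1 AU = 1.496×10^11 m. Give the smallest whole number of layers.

8

Orbital distance: d = 12.8 AU = 1.915×10^12 m.
Flux at the orbit: S = L/(4πd²) = 2.21×10^27/(4π·(1.91×10^12)²) = 47.96 W m^-2.
Top-of-atmosphere balance: σT_e⁴ = S(1−α)/4 = 7.434 W m^-2 → T_e = 107.0 K.
Need (N+1)T_e⁴ ≥ T_s⁴, i.e. N+1 ≥ (181/107.0)⁴ = 8.186.
The minimum whole number is N = 8.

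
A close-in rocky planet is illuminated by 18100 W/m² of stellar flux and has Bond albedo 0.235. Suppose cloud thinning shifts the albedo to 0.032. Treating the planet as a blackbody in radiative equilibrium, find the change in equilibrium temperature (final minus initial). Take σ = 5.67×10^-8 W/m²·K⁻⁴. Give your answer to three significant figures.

30.1 K

With α = 0.235, T₁ = 497.1 K.
After:  T₂ = [18100·0.968/(4σ)]^(1/4) = 527.2 K.
Change: 527.2 − 497.1 = 30.13 K.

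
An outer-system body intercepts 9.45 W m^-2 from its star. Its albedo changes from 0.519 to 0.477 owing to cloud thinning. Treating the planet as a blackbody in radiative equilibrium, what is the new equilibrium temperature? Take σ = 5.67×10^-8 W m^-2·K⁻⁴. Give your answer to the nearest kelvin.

T₂ = [S(1−α₂)/(4σ)]^(1/4) = [9.450·0.523/(4σ)]^(1/4) = 68.32 K.

68 kelvin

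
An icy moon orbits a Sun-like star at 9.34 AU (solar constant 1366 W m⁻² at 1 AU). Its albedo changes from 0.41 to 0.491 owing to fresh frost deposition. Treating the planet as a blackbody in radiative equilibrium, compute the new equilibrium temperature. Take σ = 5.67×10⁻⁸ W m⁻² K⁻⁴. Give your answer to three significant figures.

77.0 K

Flux at the orbit: S = 1366/(9.34)² = 15.66 W m⁻².
With the new albedo, S(1−α₂)/4 = 1.993 W m⁻², so T₂ = 76.99 K.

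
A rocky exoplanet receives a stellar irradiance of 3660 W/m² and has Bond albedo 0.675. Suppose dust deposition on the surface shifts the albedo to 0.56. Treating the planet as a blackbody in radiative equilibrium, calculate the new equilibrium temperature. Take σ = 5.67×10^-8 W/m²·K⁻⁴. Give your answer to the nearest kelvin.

With the new albedo, S(1−α₂)/4 = 402.6 W/m², so T₂ = 290.3 K.

290 K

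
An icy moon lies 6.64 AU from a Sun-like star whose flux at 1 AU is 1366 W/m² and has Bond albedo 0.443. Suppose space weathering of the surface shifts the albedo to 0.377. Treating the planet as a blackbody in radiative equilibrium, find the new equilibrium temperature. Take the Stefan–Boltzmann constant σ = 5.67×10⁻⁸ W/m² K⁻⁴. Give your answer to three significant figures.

Irradiance scales as 1/d², so S = 1366 W/m² × (1/6.64)² = 30.98 W/m².
New equilibrium: T₂ = [(1−0.377)·30.98/(4σ)]^(1/4) = 96.05 K.

96.0 K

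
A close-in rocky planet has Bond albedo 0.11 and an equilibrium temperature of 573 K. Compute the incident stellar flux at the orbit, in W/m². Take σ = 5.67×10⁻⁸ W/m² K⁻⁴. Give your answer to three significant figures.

From S(1−α)/4 = σT⁴: S = 4σT⁴/(1−α).
The emitted flux is σT⁴ = 6112 W/m².
So S = 4×6112/(1−0.11) = 27470 W/m².

27500 W/m²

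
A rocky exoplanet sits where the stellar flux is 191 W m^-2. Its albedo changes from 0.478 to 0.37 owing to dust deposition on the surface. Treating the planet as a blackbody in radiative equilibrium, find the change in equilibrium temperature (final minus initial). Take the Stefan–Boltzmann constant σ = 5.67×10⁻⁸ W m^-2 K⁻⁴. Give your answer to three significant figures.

6.97 K

With α = 0.478, T₁ = 144.8 K.
Final:   T₂ = [S(1−0.37)/(4σ)]^(1/4) = 151.8 K.
ΔT = T₂ − T₁ = 6.970 K.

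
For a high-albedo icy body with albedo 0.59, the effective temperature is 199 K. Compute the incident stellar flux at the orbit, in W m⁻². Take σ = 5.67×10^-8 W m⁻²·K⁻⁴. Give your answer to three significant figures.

From S(1−α)/4 = σT⁴: S = 4σT⁴/(1−α).
The emitted flux is σT⁴ = 88.92 W m⁻².
S = 4·88.92/0.41 = 867.5 W m⁻².

868 W m⁻²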